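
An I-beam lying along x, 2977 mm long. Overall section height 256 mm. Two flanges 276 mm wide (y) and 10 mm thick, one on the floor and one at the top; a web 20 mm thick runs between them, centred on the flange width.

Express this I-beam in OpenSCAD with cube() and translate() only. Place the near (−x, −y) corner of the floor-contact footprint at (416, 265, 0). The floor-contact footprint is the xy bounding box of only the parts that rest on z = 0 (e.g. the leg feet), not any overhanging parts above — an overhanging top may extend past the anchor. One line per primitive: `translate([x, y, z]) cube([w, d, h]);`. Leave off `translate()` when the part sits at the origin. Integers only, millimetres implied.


translate([416, 265, 0]) cube([2977, 276, 10]);
translate([416, 393, 10]) cube([2977, 20, 236]);
translate([416, 265, 246]) cube([2977, 276, 10]);


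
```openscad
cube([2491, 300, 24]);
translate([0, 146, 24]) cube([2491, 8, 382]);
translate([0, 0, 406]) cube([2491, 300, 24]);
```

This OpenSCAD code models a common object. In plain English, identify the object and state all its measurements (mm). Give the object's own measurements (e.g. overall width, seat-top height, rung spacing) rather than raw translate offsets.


An I-beam lying along x, 2491 mm long. Overall section height 430 mm. Two flanges 300 mm wide (y) and 24 mm thick, one on the floor and one at the top; a web 8 mm thick runs between them, centred on the flange width.


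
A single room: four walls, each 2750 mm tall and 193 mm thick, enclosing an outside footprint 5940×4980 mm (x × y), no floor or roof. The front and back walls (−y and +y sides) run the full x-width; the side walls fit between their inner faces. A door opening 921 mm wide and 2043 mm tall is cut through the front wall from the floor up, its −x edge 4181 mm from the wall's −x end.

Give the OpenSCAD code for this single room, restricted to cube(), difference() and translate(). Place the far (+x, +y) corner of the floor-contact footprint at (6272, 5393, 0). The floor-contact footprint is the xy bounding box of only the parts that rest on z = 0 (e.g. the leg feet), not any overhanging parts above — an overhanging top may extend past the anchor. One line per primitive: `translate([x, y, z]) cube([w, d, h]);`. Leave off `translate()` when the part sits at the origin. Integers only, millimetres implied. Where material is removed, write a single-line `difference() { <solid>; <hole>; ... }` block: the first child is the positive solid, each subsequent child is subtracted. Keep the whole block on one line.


difference() { translate([332, 413, 0]) cube([5940, 193, 2750]); translate([4513, 413, 0]) cube([921, 193, 2043]); }
translate([332, 5200, 0]) cube([5940, 193, 2750]);
translate([332, 606, 0]) cube([193, 4594, 2750]);
translate([6079, 606, 0]) cube([193, 4594, 2750]);


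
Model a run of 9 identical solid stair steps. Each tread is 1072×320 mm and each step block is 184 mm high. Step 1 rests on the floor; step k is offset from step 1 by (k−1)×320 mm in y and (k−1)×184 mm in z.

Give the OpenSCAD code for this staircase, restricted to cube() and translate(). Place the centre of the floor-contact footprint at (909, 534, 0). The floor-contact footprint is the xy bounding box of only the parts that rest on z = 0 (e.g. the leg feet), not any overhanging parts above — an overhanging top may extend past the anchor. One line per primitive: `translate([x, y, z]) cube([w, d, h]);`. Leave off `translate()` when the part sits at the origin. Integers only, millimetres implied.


translate([373, 374, 0]) cube([1072, 320, 184]);
translate([373, 694, 184]) cube([1072, 320, 184]);
translate([373, 1014, 368]) cube([1072, 320, 184]);
translate([373, 1334, 552]) cube([1072, 320, 184]);
translate([373, 1654, 736]) cube([1072, 320, 184]);
translate([373, 1974, 920]) cube([1072, 320, 184]);
translate([373, 2294, 1104]) cube([1072, 320, 184]);
translate([373, 2614, 1288]) cube([1072, 320, 184]);
translate([373, 2934, 1472]) cube([1072, 320, 184]);


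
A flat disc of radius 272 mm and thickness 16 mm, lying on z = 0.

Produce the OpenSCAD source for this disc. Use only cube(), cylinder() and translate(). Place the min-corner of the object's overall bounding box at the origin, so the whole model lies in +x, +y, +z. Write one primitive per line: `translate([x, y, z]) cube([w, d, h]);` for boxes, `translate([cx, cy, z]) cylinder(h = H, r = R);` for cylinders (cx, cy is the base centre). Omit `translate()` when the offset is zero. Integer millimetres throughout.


translate([272, 272, 0]) cylinder(h = 16, r = 272);


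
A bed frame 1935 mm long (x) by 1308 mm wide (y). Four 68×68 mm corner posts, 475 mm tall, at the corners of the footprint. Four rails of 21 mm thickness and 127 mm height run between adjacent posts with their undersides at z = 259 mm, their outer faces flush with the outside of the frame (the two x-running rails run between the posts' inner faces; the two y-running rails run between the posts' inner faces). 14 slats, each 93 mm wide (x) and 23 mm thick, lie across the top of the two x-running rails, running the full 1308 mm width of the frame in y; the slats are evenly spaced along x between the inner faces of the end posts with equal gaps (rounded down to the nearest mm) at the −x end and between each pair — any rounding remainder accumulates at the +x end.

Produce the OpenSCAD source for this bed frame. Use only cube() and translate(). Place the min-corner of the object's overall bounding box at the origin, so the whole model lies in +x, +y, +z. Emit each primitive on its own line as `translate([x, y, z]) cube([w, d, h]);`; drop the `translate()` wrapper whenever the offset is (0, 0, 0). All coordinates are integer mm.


cube([68, 68, 475]);
translate([0, 1240, 0]) cube([68, 68, 475]);
translate([1867, 0, 0]) cube([68, 68, 475]);
translate([1867, 1240, 0]) cube([68, 68, 475]);
translate([68, 0, 259]) cube([1799, 21, 127]);
translate([68, 1287, 259]) cube([1799, 21, 127]);
translate([0, 68, 259]) cube([21, 1172, 127]);
translate([1914, 68, 259]) cube([21, 1172, 127]);
translate([101, 0, 386]) cube([93, 1308, 23]);
translate([227, 0, 386]) cube([93, 1308, 23]);
translate([353, 0, 386]) cube([93, 1308, 23]);
translate([479, 0, 386]) cube([93, 1308, 23]);
translate([605, 0, 386]) cube([93, 1308, 23]);
translate([731, 0, 386]) cube([93, 1308, 23]);
translate([857, 0, 386]) cube([93, 1308, 23]);
translate([983, 0, 386]) cube([93, 1308, 23]);
translate([1109, 0, 386]) cube([93, 1308, 23]);
translate([1235, 0, 386]) cube([93, 1308, 23]);
translate([1361, 0, 386]) cube([93, 1308, 23]);
translate([1487, 0, 386]) cube([93, 1308, 23]);
translate([1613, 0, 386]) cube([93, 1308, 23]);
translate([1739, 0, 386]) cube([93, 1308, 23]);


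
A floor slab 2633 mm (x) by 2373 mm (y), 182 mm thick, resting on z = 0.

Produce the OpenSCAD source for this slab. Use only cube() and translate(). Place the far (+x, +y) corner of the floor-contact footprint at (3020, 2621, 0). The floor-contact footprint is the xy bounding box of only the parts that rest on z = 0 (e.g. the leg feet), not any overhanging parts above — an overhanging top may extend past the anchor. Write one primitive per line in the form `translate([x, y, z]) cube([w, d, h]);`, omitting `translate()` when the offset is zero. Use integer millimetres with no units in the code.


translate([387, 248, 0]) cube([2633, 2373, 182]);


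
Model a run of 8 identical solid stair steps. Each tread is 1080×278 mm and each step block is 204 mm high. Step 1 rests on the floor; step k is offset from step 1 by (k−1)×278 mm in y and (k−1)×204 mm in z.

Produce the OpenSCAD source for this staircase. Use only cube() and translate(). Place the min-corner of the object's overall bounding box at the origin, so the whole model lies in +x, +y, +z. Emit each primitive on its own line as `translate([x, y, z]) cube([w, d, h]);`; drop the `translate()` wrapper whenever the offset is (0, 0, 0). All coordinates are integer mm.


cube([1080, 278, 204]);
translate([0, 278, 204]) cube([1080, 278, 204]);
translate([0, 556, 408]) cube([1080, 278, 204]);
translate([0, 834, 612]) cube([1080, 278, 204]);
translate([0, 1112, 816]) cube([1080, 278, 204]);
translate([0, 1390, 1020]) cube([1080, 278, 204]);
translate([0, 1668, 1224]) cube([1080, 278, 204]);
translate([0, 1946, 1428]) cube([1080, 278, 204]);


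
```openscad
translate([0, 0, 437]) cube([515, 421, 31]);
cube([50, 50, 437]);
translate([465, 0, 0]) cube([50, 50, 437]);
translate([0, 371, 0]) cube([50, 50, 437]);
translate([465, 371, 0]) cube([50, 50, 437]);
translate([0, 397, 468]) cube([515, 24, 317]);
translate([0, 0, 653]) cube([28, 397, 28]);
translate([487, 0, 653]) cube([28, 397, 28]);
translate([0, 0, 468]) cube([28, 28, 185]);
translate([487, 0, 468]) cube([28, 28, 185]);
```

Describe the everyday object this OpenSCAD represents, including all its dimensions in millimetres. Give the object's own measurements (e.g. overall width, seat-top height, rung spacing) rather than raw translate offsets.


A chair. The seat is a 515×421×31 mm slab with its top at z = 468 mm, on four 50×50 mm corner legs (flush with the seat edges, standing on z = 0). A flat backrest 24 mm thick, 317 mm tall, spans the full seat width and rises from the seat top along its +y edge, rear face flush with the rear of the seat. Two armrests of 28×28 mm section run along each side from the seat's front edge to the front of the backrest, top faces 213 mm above the seat top and outer faces flush with the seat's x-edges; a 28×28 mm post under the front of each armrest stands on the seat at the front corner.


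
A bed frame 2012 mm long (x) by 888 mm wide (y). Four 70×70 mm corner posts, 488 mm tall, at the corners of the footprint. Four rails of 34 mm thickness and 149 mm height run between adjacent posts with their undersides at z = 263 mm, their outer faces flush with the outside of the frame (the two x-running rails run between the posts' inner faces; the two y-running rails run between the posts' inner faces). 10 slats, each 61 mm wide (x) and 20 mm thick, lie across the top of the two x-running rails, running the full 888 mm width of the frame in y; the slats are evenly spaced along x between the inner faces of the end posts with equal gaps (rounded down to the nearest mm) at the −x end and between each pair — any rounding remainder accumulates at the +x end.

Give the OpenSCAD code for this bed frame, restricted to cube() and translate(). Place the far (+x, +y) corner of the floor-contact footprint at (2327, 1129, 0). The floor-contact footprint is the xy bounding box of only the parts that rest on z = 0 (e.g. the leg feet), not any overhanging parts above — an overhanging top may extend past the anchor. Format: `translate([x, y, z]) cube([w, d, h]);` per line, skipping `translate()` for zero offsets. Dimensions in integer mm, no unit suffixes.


translate([315, 241, 0]) cube([70, 70, 488]);
translate([315, 1059, 0]) cube([70, 70, 488]);
translate([2257, 241, 0]) cube([70, 70, 488]);
translate([2257, 1059, 0]) cube([70, 70, 488]);
translate([385, 241, 263]) cube([1872, 34, 149]);
translate([385, 1095, 263]) cube([1872, 34, 149]);
translate([315, 311, 263]) cube([34, 748, 149]);
translate([2293, 311, 263]) cube([34, 748, 149]);
translate([499, 241, 412]) cube([61, 888, 20]);
translate([674, 241, 412]) cube([61, 888, 20]);
translate([849, 241, 412]) cube([61, 888, 20]);
translate([1024, 241, 412]) cube([61, 888, 20]);
translate([1199, 241, 412]) cube([61, 888, 20]);
translate([1374, 241, 412]) cube([61, 888, 20]);
translate([1549, 241, 412]) cube([61, 888, 20]);
translate([1724, 241, 412]) cube([61, 888, 20]);
translate([1899, 241, 412]) cube([61, 888, 20]);
translate([2074, 241, 412]) cube([61, 888, 20]);


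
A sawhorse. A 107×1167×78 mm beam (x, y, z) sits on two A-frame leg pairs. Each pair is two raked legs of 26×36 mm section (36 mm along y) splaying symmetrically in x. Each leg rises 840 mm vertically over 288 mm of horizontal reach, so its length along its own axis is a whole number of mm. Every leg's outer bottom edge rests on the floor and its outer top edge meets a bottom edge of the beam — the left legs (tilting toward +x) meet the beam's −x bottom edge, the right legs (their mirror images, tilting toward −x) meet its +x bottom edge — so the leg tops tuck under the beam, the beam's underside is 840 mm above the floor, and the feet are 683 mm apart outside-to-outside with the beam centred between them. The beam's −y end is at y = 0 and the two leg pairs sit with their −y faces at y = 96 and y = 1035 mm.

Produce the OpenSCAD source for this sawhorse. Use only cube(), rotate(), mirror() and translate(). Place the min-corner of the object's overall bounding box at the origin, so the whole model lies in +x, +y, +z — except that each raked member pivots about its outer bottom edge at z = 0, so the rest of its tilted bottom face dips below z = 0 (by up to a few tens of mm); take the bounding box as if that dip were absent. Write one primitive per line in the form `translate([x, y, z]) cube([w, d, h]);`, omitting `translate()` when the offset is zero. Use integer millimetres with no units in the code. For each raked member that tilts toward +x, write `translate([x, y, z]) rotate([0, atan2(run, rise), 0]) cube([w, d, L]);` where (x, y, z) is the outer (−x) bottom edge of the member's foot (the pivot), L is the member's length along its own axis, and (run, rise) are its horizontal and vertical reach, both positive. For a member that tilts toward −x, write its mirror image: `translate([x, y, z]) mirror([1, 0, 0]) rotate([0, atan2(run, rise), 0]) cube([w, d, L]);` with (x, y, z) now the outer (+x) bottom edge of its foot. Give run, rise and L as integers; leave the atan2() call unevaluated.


// leg length = √(288² + 840²) = 888
// right-leg outer foot x = 2·288 + 107 = 683
// beam min-corner = (288, 0, 840)
translate([288, 0, 840]) cube([107, 1167, 78]);
translate([0, 96, 0]) rotate([0, atan2(288, 840), 0]) cube([26, 36, 888]);
translate([683, 96, 0]) mirror([1, 0, 0]) rotate([0, atan2(288, 840), 0]) cube([26, 36, 888]);
translate([0, 1035, 0]) rotate([0, atan2(288, 840), 0]) cube([26, 36, 888]);
translate([683, 1035, 0]) mirror([1, 0, 0]) rotate([0, atan2(288, 840), 0]) cube([26, 36, 888]);


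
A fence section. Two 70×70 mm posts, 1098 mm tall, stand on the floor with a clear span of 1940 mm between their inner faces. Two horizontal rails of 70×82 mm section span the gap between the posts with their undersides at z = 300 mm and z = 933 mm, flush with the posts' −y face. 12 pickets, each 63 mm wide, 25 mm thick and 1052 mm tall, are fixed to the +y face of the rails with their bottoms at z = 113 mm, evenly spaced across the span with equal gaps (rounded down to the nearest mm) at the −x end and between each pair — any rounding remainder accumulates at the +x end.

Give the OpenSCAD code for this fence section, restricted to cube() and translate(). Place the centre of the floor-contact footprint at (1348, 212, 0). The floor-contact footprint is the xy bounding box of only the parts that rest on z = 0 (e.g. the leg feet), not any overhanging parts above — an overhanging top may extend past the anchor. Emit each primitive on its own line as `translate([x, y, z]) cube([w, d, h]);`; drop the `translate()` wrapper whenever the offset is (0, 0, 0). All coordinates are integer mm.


translate([308, 177, 0]) cube([70, 70, 1098]);
translate([2318, 177, 0]) cube([70, 70, 1098]);
translate([378, 177, 300]) cube([1940, 70, 82]);
translate([378, 177, 933]) cube([1940, 70, 82]);
translate([469, 247, 113]) cube([63, 25, 1052]);
translate([623, 247, 113]) cube([63, 25, 1052]);
translate([777, 247, 113]) cube([63, 25, 1052]);
translate([931, 247, 113]) cube([63, 25, 1052]);
translate([1085, 247, 113]) cube([63, 25, 1052]);
translate([1239, 247, 113]) cube([63, 25, 1052]);
translate([1393, 247, 113]) cube([63, 25, 1052]);
translate([1547, 247, 113]) cube([63, 25, 1052]);
translate([1701, 247, 113]) cube([63, 25, 1052]);
translate([1855, 247, 113]) cube([63, 25, 1052]);
translate([2009, 247, 113]) cube([63, 25, 1052]);
translate([2163, 247, 113]) cube([63, 25, 1052]);


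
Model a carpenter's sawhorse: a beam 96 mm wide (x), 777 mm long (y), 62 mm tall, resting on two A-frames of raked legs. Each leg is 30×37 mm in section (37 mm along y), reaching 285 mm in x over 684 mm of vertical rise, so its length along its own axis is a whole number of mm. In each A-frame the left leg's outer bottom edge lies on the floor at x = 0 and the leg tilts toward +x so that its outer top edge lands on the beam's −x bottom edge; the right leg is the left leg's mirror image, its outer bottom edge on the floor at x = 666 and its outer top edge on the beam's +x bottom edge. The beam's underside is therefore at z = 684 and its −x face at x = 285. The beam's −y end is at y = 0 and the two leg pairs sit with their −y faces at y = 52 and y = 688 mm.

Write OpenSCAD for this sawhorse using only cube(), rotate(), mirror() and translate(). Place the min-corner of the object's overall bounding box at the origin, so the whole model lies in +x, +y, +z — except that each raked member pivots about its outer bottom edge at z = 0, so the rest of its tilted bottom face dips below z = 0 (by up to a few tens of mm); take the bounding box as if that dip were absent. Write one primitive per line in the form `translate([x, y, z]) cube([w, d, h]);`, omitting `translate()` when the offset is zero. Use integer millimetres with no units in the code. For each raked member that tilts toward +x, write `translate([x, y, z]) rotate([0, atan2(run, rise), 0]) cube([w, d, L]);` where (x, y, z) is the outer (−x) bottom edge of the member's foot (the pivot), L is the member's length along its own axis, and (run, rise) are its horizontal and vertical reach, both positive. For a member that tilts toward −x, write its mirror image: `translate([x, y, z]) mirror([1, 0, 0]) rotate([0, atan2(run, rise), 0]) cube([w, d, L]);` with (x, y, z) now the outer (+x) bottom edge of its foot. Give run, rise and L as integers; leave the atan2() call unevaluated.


translate([285, 0, 684]) cube([96, 777, 62]);
translate([0, 52, 0]) rotate([0, atan2(285, 684), 0]) cube([30, 37, 741]);
translate([666, 52, 0]) mirror([1, 0, 0]) rotate([0, atan2(285, 684), 0]) cube([30, 37, 741]);
translate([0, 688, 0]) rotate([0, atan2(285, 684), 0]) cube([30, 37, 741]);
translate([666, 688, 0]) mirror([1, 0, 0]) rotate([0, atan2(285, 684), 0]) cube([30, 37, 741]);


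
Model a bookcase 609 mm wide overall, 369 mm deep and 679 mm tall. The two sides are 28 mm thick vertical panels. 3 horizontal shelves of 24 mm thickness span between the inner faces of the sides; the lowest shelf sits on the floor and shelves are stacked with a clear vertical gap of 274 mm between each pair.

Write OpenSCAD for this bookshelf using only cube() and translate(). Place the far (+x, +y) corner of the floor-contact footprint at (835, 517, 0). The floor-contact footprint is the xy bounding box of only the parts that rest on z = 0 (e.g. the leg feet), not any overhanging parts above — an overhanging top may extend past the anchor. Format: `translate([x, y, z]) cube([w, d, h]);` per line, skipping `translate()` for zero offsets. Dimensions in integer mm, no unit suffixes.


translate([226, 148, 0]) cube([28, 369, 679]);
translate([807, 148, 0]) cube([28, 369, 679]);
translate([254, 148, 0]) cube([553, 369, 24]);
translate([254, 148, 298]) cube([553, 369, 24]);
translate([254, 148, 596]) cube([553, 369, 24]);


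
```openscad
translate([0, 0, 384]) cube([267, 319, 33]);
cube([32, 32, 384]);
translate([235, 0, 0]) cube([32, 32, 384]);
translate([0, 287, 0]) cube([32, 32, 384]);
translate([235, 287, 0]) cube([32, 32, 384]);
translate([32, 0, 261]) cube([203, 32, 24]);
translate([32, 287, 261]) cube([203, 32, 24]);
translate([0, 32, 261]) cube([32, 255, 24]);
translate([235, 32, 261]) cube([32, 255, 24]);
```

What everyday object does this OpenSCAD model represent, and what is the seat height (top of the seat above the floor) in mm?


A stool. The seat height is 417 mm.

A 267×319×33 slab at z = 384 on four corner posts — a stool. The seat top is 384 + 33 = 417 mm.


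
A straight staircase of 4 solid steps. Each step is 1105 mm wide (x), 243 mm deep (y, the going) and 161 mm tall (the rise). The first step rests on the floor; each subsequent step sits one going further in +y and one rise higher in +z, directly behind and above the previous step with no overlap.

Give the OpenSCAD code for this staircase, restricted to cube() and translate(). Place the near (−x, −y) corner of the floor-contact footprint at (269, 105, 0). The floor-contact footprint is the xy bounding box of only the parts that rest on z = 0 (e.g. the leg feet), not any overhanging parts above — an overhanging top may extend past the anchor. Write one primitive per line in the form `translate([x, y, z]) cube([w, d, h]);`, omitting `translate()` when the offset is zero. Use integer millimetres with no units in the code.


translate([269, 105, 0]) cube([1105, 243, 161]);
translate([269, 348, 161]) cube([1105, 243, 161]);
translate([269, 591, 322]) cube([1105, 243, 161]);
translate([269, 834, 483]) cube([1105, 243, 161]);


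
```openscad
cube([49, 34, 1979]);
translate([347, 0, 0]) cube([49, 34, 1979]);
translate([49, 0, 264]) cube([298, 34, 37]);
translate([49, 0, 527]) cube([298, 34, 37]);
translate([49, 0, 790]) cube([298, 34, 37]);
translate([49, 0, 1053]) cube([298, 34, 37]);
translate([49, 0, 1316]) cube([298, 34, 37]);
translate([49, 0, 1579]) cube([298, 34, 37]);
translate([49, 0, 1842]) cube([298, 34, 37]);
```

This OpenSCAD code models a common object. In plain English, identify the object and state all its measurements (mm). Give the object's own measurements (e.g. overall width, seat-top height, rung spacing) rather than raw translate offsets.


A straight ladder. Two 49×34 mm vertical rails, 1979 mm tall, stand 396 mm apart (outside-to-outside) with their front faces coplanar on the −y side. 7 rungs, each 34 mm deep and 37 mm tall, span between the inner faces of the rails, front faces flush with the rails. The lowest rung's underside is at z = 264 mm and rungs are spaced 263 mm apart (underside to underside).


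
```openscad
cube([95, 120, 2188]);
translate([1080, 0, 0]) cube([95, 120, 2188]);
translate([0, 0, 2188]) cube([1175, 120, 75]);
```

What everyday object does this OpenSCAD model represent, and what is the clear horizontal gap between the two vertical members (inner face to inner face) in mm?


A door frame. The clear opening width is 985 mm.

Two 2188 mm tall posts with a header on top — a door frame. The left jamb is 95 mm wide at x = 0; the right jamb starts at x = 1080. The clear opening is 1080 − 95 = 985 mm.


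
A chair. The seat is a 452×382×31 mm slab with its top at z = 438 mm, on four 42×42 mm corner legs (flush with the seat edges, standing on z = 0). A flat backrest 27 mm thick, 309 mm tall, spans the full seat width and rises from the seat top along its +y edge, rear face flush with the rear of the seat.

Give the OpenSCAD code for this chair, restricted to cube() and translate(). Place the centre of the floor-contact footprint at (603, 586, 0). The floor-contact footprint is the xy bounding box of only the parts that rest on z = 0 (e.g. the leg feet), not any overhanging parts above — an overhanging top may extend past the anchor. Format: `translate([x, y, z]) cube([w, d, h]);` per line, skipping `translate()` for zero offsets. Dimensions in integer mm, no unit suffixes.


translate([377, 395, 407]) cube([452, 382, 31]);
translate([377, 395, 0]) cube([42, 42, 407]);
translate([787, 395, 0]) cube([42, 42, 407]);
translate([377, 735, 0]) cube([42, 42, 407]);
translate([787, 735, 0]) cube([42, 42, 407]);
translate([377, 750, 438]) cube([452, 27, 309]);


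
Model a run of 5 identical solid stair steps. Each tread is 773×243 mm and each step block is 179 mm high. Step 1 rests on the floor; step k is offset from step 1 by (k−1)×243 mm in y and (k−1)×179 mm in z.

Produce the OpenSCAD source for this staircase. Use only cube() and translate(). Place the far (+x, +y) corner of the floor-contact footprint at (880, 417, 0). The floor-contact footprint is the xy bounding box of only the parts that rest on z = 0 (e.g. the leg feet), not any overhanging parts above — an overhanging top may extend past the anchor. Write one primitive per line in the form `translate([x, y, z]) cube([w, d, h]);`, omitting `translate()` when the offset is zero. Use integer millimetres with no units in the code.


translate([107, 174, 0]) cube([773, 243, 179]);
translate([107, 417, 179]) cube([773, 243, 179]);
translate([107, 660, 358]) cube([773, 243, 179]);
translate([107, 903, 537]) cube([773, 243, 179]);
translate([107, 1146, 716]) cube([773, 243, 179]);


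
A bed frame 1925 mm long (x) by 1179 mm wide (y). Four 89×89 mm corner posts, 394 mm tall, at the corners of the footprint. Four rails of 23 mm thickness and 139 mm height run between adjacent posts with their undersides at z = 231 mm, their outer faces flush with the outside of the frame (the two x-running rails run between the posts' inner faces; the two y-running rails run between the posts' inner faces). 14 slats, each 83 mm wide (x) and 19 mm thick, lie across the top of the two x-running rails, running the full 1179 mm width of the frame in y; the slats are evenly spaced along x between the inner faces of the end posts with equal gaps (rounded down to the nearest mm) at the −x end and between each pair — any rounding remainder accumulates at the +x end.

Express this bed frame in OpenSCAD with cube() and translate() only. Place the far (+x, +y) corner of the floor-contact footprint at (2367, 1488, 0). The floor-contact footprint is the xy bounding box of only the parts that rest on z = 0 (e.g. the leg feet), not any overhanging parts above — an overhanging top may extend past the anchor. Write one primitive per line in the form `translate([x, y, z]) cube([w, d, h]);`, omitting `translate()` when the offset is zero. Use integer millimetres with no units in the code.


translate([442, 309, 0]) cube([89, 89, 394]);
translate([442, 1399, 0]) cube([89, 89, 394]);
translate([2278, 309, 0]) cube([89, 89, 394]);
translate([2278, 1399, 0]) cube([89, 89, 394]);
translate([531, 309, 231]) cube([1747, 23, 139]);
translate([531, 1465, 231]) cube([1747, 23, 139]);
translate([442, 398, 231]) cube([23, 1001, 139]);
translate([2344, 398, 231]) cube([23, 1001, 139]);
translate([570, 309, 370]) cube([83, 1179, 19]);
translate([692, 309, 370]) cube([83, 1179, 19]);
translate([814, 309, 370]) cube([83, 1179, 19]);
translate([936, 309, 370]) cube([83, 1179, 19]);
translate([1058, 309, 370]) cube([83, 1179, 19]);
translate([1180, 309, 370]) cube([83, 1179, 19]);
translate([1302, 309, 370]) cube([83, 1179, 19]);
translate([1424, 309, 370]) cube([83, 1179, 19]);
translate([1546, 309, 370]) cube([83, 1179, 19]);
translate([1668, 309, 370]) cube([83, 1179, 19]);
translate([1790, 309, 370]) cube([83, 1179, 19]);
translate([1912, 309, 370]) cube([83, 1179, 19]);
translate([2034, 309, 370]) cube([83, 1179, 19]);
translate([2156, 309, 370]) cube([83, 1179, 19]);


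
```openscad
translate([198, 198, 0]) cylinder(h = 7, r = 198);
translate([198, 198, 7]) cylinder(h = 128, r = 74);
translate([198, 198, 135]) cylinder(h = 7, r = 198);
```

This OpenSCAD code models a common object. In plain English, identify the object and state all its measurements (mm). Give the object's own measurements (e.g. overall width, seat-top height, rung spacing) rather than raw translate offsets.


A spool: two coaxial disc flanges of radius 198 mm and thickness 7 mm, joined by a core cylinder of radius 74 mm and height 128 mm. The lower flange rests on z = 0 and the three cylinders share a vertical axis.


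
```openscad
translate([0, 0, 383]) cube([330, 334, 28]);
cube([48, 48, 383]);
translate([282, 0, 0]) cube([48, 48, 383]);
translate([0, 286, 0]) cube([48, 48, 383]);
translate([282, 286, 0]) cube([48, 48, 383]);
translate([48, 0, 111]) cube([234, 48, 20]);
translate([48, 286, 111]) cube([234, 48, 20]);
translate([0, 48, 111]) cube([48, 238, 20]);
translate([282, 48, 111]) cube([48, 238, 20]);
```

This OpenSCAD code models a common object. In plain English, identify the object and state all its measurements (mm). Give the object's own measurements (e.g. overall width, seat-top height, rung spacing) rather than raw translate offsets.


A simple wooden stool: a rectangular seat 330 mm (x) by 334 mm (y), 28 mm thick, top face at z = 411 mm, on four square legs, each 48×48 mm in cross-section. The legs rest on z = 0, each flush with a corner of the seat. Four stretchers, 48 mm wide and 20 mm tall, connect adjacent legs with their undersides at z = 111 mm, each running between the inner faces of the legs it joins and aligned with the legs' outer faces on the other axis.


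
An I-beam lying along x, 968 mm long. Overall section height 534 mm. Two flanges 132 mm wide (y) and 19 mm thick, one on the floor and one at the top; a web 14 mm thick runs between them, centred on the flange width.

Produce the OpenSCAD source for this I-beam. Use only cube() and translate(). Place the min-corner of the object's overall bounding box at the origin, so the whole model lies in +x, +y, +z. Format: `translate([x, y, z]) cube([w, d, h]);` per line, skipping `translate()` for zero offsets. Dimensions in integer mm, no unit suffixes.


cube([968, 132, 19]);
translate([0, 59, 19]) cube([968, 14, 496]);
translate([0, 0, 515]) cube([968, 132, 19]);


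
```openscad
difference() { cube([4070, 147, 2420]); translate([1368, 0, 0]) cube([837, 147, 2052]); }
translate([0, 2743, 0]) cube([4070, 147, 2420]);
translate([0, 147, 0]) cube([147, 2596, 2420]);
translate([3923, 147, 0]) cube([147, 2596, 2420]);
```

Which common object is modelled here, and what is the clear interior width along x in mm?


A single room. The interior width is 3776 mm.

Four walls enclosing a rectangle with a door in the front wall — a room. Outside width 4070 minus two 147 mm walls gives 3776 mm.


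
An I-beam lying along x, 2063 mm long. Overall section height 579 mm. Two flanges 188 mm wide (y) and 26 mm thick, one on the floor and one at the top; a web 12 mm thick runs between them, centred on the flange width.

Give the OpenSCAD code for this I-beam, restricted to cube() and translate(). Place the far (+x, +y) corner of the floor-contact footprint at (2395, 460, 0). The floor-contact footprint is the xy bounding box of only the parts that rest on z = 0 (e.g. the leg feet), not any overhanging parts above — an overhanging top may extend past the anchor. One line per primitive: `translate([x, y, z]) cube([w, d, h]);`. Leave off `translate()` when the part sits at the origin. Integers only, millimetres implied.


translate([332, 272, 0]) cube([2063, 188, 26]);
translate([332, 360, 26]) cube([2063, 12, 527]);
translate([332, 272, 553]) cube([2063, 188, 26]);


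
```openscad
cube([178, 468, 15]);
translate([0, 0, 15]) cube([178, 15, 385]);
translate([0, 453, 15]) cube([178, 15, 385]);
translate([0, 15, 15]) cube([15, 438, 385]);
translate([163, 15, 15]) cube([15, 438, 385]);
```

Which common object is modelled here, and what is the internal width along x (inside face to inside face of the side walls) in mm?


An open box. The internal width is 148 mm.

A 178×468 base slab with four walls standing on it — an open box. The base is 178 mm wide and the walls are 15 mm thick, so the internal width is 178 − 2 × 15 = 148 mm.


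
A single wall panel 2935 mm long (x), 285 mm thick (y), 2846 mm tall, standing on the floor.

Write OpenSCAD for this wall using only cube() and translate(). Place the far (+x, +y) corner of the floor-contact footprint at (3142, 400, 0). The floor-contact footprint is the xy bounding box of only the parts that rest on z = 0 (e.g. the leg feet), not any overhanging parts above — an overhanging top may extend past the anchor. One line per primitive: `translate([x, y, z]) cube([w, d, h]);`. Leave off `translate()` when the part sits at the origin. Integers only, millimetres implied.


translate([207, 115, 0]) cube([2935, 285, 2846]);


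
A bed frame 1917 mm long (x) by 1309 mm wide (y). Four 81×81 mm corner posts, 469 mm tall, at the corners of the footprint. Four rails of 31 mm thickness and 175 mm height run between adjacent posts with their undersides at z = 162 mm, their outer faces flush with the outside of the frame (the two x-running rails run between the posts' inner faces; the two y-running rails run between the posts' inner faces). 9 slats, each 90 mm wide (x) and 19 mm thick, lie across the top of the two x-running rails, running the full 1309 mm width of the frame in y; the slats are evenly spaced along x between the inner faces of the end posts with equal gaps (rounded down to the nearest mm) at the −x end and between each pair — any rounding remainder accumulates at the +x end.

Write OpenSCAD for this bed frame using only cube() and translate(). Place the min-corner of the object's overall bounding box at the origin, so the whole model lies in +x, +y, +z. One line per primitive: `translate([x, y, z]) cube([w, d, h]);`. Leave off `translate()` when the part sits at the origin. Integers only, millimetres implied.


cube([81, 81, 469]);
translate([0, 1228, 0]) cube([81, 81, 469]);
translate([1836, 0, 0]) cube([81, 81, 469]);
translate([1836, 1228, 0]) cube([81, 81, 469]);
translate([81, 0, 162]) cube([1755, 31, 175]);
translate([81, 1278, 162]) cube([1755, 31, 175]);
translate([0, 81, 162]) cube([31, 1147, 175]);
translate([1886, 81, 162]) cube([31, 1147, 175]);
translate([175, 0, 337]) cube([90, 1309, 19]);
translate([359, 0, 337]) cube([90, 1309, 19]);
translate([543, 0, 337]) cube([90, 1309, 19]);
translate([727, 0, 337]) cube([90, 1309, 19]);
translate([911, 0, 337]) cube([90, 1309, 19]);
translate([1095, 0, 337]) cube([90, 1309, 19]);
translate([1279, 0, 337]) cube([90, 1309, 19]);
translate([1463, 0, 337]) cube([90, 1309, 19]);
translate([1647, 0, 337]) cube([90, 1309, 19]);


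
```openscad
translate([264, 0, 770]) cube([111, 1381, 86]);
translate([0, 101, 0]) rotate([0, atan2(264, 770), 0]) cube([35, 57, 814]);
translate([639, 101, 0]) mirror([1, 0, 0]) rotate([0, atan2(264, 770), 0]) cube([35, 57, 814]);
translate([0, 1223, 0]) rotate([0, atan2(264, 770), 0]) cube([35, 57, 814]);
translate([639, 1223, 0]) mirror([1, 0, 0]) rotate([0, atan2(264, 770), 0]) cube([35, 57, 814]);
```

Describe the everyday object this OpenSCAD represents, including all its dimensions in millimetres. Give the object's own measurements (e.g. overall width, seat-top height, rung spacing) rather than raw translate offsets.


A sawhorse. A 111×1381×86 mm beam (x, y, z) sits on two A-frame leg pairs. Each pair is two raked legs of 35×57 mm section (57 mm along y) splaying symmetrically in x. Each leg rises 770 mm vertically over 264 mm of horizontal reach and is 814 mm long along its own axis. Every leg's outer bottom edge rests on the floor and its outer top edge meets a bottom edge of the beam — the left legs (tilting toward +x) meet the beam's −x bottom edge, the right legs (their mirror images, tilting toward −x) meet its +x bottom edge — so the leg tops tuck under the beam, the beam's underside is 770 mm above the floor, and the feet are 639 mm apart outside-to-outside with the beam centred between them. The two leg pairs are set in 101 mm from either end of the beam.


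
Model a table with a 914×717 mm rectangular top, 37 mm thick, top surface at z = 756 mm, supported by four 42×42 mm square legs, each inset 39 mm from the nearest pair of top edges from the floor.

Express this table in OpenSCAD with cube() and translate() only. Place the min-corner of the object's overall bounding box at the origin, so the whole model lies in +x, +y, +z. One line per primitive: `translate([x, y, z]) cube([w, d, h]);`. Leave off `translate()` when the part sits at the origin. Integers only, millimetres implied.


translate([0, 0, 719]) cube([914, 717, 37]);
translate([39, 39, 0]) cube([42, 42, 719]);
translate([833, 39, 0]) cube([42, 42, 719]);
translate([39, 636, 0]) cube([42, 42, 719]);
translate([833, 636, 0]) cube([42, 42, 719]);


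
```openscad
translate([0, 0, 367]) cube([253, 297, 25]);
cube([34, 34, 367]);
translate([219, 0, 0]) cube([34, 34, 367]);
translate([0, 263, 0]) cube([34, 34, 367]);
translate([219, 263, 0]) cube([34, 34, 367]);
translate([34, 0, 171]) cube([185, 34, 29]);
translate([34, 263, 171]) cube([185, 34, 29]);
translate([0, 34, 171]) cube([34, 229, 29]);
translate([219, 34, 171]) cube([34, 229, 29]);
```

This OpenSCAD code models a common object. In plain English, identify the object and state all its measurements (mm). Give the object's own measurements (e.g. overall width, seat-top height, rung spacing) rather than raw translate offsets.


A four-legged stool. The seat is a 253×297×25 mm slab whose top surface is at z = 392 mm; four square legs, each 34×34 mm in cross-section, run from the floor (z = 0) to the underside of the seat, each flush with a corner of the seat. Four stretchers, 34 mm wide and 29 mm tall, connect adjacent legs with their undersides at z = 171 mm, each running between the inner faces of the legs it joins and aligned with the legs' outer faces on the other axis.


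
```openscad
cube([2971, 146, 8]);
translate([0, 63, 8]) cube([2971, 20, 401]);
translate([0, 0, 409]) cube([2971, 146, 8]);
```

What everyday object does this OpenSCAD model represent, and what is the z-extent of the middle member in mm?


An I-beam. The web height is 401 mm.

Two wide flanges with a thin centred web — an I-beam. Overall 417 mm minus two 8 mm flanges gives a web of 417 − 2·8 = 401 mm.


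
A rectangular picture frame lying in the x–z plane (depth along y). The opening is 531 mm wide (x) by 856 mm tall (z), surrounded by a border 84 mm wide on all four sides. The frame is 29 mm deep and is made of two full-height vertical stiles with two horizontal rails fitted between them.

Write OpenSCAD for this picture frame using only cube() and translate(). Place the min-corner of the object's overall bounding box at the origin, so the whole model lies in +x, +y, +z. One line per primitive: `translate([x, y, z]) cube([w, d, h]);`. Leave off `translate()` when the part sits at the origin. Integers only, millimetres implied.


cube([84, 29, 1024]);
translate([615, 0, 0]) cube([84, 29, 1024]);
translate([84, 0, 0]) cube([531, 29, 84]);
translate([84, 0, 940]) cube([531, 29, 84]);


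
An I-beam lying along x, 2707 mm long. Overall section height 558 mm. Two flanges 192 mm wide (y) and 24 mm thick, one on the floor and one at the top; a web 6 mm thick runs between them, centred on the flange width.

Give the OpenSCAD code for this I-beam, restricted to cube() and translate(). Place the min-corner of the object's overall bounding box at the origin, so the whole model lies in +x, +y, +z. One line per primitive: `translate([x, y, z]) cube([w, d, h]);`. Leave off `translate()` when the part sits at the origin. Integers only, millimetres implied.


cube([2707, 192, 24]);
translate([0, 93, 24]) cube([2707, 6, 510]);
translate([0, 0, 534]) cube([2707, 192, 24]);


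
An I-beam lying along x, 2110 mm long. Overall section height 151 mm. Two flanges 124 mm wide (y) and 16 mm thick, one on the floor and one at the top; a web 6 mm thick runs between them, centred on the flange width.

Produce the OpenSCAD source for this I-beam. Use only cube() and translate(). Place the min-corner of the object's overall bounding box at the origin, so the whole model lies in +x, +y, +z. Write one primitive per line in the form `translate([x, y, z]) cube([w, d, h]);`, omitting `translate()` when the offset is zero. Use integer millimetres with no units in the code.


cube([2110, 124, 16]);
translate([0, 59, 16]) cube([2110, 6, 119]);
translate([0, 0, 135]) cube([2110, 124, 16]);


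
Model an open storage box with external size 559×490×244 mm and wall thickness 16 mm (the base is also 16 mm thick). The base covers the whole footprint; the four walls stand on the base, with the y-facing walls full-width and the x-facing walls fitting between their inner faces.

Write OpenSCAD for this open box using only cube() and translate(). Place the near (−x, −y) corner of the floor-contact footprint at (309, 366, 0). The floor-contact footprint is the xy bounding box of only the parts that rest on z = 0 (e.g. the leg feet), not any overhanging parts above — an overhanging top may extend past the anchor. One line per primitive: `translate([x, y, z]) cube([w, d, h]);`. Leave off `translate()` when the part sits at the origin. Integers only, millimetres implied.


translate([309, 366, 0]) cube([559, 490, 16]);
translate([309, 366, 16]) cube([559, 16, 228]);
translate([309, 840, 16]) cube([559, 16, 228]);
translate([309, 382, 16]) cube([16, 458, 228]);
translate([852, 382, 16]) cube([16, 458, 228]);
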